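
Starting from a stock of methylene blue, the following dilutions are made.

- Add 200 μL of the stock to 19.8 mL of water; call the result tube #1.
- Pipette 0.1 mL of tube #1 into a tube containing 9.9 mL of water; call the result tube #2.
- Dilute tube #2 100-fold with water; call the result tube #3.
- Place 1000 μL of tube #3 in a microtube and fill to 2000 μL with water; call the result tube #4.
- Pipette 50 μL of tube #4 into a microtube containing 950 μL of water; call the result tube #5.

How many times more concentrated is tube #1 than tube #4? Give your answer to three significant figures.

Step 1: 200 μL + 19.8 mL = 20000 μL total → factor 20000/200 = 100
Step 2: 0.1 mL + 9.9 mL = 10 mL total → factor 10/0.1 = 100
Step 3: 100-fold → factor 100
Step 4: 1000 μL brought to 2000 μL → factor 2000/1000 = 2
Dilution factor to tube #1 = 100; to tube #4 = 2 × 10^6
[tube #1]/[tube #4] = (factor to tube #4)/(factor to tube #1) = 2 × 10^6/100 = 2.00 × 10^4

2.00 × 10^4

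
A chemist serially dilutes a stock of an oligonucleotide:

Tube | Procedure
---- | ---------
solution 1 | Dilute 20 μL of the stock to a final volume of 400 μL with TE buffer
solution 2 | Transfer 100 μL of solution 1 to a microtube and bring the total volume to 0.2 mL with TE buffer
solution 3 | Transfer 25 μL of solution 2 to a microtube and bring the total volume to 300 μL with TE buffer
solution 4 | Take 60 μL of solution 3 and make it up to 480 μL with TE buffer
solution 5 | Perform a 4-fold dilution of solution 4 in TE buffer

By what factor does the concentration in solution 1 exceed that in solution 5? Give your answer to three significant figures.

Step 1: 20 μL brought to 400 μL → factor 400/20 = 20
Step 2: 100 μL brought to 0.2 mL → factor 200/100 = 2
Step 3: 25 μL brought to 300 μL → factor 300/25 = 12
Step 4: 60 μL brought to 480 μL → factor 480/60 = 8
Step 5: 4-fold → factor 4
Dilution factor to solution 1 = 20; to solution 5 = 15360
[solution 1]/[solution 5] = (factor to solution 5)/(factor to solution 1) = 15360/20 = 768

768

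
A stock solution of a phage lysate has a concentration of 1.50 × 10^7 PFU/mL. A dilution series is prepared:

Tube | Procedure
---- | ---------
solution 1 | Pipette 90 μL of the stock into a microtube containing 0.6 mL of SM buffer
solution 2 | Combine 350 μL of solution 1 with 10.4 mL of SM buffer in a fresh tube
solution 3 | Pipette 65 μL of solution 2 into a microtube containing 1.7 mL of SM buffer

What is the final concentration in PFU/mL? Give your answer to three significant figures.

Step 1: 90 μL + 0.6 mL = 690 μL total → factor 690/90 = 7.6667
Step 2: 350 μL + 10.4 mL = 10750 μL total → factor 10750/350 = 30.714
Step 3: 65 μL + 1.7 mL = 1765 μL total → factor 1765/65 = 27.154
Overall dilution factor = 7.6667 × 30.714 × 27.154 = 6394.1
Final = 1.50 × 10^7 PFU/mL / 6394.1 = 2.35 × 10^3 PFU/mL

2.35 × 10^3 PFU/mL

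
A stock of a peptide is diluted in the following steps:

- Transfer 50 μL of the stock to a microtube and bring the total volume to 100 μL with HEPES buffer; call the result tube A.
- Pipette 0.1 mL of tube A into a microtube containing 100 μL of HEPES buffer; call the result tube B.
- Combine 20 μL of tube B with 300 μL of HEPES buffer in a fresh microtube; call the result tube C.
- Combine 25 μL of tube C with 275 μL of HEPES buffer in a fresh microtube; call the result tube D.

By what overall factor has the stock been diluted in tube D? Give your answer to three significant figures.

768

Step 1: 50 μL brought to 100 μL → factor 100/50 = 2
Step 2: 0.1 mL + 100 μL = 0.2 mL total → factor 0.2/0.1 = 2
Step 3: 20 μL + 300 μL = 320 μL total → factor 320/20 = 16
Step 4: 25 μL + 275 μL = 300 μL total → factor 300/25 = 12
Overall dilution factor = 2 × 2 × 16 × 12 = 768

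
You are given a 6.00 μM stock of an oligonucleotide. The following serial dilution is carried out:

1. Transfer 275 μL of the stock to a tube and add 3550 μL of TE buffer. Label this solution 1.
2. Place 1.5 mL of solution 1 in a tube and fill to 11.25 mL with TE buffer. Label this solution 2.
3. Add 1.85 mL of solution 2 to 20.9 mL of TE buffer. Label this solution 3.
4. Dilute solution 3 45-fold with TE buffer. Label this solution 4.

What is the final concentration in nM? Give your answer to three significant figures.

Step 1: 275 μL + 3550 μL = 3825 μL total → factor 3825/275 = 13.909
Step 2: 1.5 mL brought to 11.25 mL → factor 11.25/1.5 = 7.5
Step 3: 1.85 mL + 20.9 mL = 22.75 mL total → factor 22.75/1.85 = 12.297
Step 4: 45-fold → factor 45
Overall dilution factor = 13.909 × 7.5 × 12.297 × 45 = 57727
Final = 6.00 μM / 57727 = 0.0001039 μM = 0.104 nM

0.104 nM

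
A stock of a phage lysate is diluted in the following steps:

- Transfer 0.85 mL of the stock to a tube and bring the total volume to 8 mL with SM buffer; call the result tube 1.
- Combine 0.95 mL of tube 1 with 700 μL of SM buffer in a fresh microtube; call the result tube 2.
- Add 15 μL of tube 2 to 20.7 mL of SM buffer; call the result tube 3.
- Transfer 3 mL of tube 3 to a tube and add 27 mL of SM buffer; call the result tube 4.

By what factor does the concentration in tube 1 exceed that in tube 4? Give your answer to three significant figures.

Step 1: 0.85 mL brought to 8 mL → factor 8/0.85 = 9.4118
Step 2: 0.95 mL + 700 μL = 1.65 mL total → factor 1.65/0.95 = 1.7368
Step 3: 15 μL + 20.7 mL = 20715 μL total → factor 20715/15 = 1381
Step 4: 3 mL + 27 mL = 30 mL total → factor 30/3 = 10
Dilution factor to tube 1 = 9.4118; to tube 4 = 2.2575 × 10^5
[tube 1]/[tube 4] = (factor to tube 4)/(factor to tube 1) = 2.2575 × 10^5/9.4118 = 2.40 × 10^4

2.40 × 10^4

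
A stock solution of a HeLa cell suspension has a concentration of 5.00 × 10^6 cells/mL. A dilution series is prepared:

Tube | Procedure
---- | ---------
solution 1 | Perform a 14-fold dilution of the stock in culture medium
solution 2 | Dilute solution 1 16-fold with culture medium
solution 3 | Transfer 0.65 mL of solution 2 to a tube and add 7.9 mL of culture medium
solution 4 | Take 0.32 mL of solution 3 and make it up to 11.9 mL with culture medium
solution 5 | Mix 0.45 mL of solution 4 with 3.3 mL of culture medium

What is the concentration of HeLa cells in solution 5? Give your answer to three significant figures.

Step 1: 14-fold → factor 14
Step 2: 16-fold → factor 16
Step 3: 0.65 mL + 7.9 mL = 8.55 mL total → factor 8.55/0.65 = 13.154
Step 4: 0.32 mL brought to 11.9 mL → factor 11.9/0.32 = 37.188
Step 5: 0.45 mL + 3.3 mL = 3.75 mL total → factor 3.75/0.45 = 8.3333
Overall dilution factor = 14 × 16 × 13.154 × 37.188 × 8.3333 = 9.131 × 10^5
Final = 5.00 × 10^6 cells/mL / 9.131 × 10^5 = 5.48 cells/mL

5.48 cells/mL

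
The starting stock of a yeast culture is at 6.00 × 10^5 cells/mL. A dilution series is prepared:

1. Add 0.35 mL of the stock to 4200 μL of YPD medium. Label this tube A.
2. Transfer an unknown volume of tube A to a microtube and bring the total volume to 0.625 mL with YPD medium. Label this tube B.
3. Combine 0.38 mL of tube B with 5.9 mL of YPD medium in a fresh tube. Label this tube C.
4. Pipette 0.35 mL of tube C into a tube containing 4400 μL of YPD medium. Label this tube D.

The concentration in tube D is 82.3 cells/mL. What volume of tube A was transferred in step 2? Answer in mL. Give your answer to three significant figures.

Step 1: 0.35 mL + 4200 μL = 4.55 mL total → factor 4.55/0.35 = 13
Step 2: v brought to 0.625 mL → factor = 0.625 mL/v
Step 3: 0.38 mL + 5.9 mL = 6.28 mL total → factor 6.28/0.38 = 16.526
Step 4: 0.35 mL + 4400 μL = 4.75 mL total → factor 4.75/0.35 = 13.571
Product of known-step factors = 2915.7
Overall factor = 6.00 × 10^5 cells/mL / (82.3 cells/mL) = 7290.4
Step-2 factor = 7290.4 / 2915.7 = 2.5004
v = 0.625 mL / 2.5004 = 0.250 mL

0.250 mL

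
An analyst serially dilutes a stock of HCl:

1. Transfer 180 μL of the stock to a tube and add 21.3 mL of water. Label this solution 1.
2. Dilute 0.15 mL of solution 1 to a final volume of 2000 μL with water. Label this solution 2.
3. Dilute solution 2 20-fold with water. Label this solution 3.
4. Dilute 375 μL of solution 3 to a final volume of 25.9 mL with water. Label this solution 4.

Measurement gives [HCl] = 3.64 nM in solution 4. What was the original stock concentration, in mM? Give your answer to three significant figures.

8.00 mM

Step 1: 180 μL + 21.3 mL = 21480 μL total → factor 21480/180 = 119.33
Step 2: 0.15 mL brought to 2000 μL → factor 2/0.15 = 13.333
Step 3: 20-fold → factor 20
Step 4: 375 μL brought to 25.9 mL → factor 25900/375 = 69.067
Overall dilution factor = 119.33 × 13.333 × 20 × 69.067 = 2.1979 × 10^6
Stock = 3.64 nM × 2.1979 × 10^6 = 8.000 × 10^6 nM = 8.00 mM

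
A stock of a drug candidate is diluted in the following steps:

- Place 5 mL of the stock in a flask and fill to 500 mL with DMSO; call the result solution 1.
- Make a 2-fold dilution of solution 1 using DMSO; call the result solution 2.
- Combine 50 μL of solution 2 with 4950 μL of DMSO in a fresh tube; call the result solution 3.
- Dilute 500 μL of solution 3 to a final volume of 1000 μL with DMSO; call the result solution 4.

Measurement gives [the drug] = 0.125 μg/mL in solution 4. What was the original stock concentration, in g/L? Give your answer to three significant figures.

5.00 g/L

Step 1: 5 mL brought to 500 mL → factor 500/5 = 100
Step 2: 2-fold → factor 2
Step 3: 50 μL + 4950 μL = 5000 μL total → factor 5000/50 = 100
Step 4: 500 μL brought to 1000 μL → factor 1000/500 = 2
Overall dilution factor = 100 × 2 × 100 × 2 = 40000
Stock = 0.125 μg/mL × 40000 = 5000 μg/mL = 5.00 g/L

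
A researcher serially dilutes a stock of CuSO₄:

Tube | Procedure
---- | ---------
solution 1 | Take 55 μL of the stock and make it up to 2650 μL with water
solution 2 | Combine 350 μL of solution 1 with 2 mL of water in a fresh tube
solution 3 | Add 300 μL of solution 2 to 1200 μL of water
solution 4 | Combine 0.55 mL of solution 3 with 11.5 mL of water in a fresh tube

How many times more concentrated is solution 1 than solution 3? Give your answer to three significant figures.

33.6

Step 1: 55 μL brought to 2650 μL → factor 2650/55 = 48.182
Step 2: 350 μL + 2 mL = 2350 μL total → factor 2350/350 = 6.7143
Step 3: 300 μL + 1200 μL = 1500 μL total → factor 1500/300 = 5
Dilution factor to solution 1 = 48.182; to solution 3 = 1617.5
[solution 1]/[solution 3] = (factor to solution 3)/(factor to solution 1) = 1617.5/48.182 = 33.6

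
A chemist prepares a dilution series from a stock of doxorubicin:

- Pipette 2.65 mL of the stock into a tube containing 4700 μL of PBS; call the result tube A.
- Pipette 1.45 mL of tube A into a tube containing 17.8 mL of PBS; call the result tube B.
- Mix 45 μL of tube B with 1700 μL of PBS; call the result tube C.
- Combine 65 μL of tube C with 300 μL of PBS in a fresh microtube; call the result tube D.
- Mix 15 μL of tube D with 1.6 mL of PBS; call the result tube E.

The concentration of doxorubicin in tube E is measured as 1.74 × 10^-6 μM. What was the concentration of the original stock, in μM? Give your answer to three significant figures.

1.50 μM

Step 1: 2.65 mL + 4700 μL = 7.35 mL total → factor 7.35/2.65 = 2.7736
Step 2: 1.45 mL + 17.8 mL = 19.25 mL total → factor 19.25/1.45 = 13.276
Step 3: 45 μL + 1700 μL = 1745 μL total → factor 1745/45 = 38.778
Step 4: 65 μL + 300 μL = 365 μL total → factor 365/65 = 5.6154
Step 5: 15 μL + 1.6 mL = 1615 μL total → factor 1615/15 = 107.67
Overall dilution factor = 2.7736 × 13.276 × 38.778 × 5.6154 × 107.67 = 8.6327 × 10^5
Stock = 1.74 × 10^-6 μM × 8.6327 × 10^5 = 1.50 μM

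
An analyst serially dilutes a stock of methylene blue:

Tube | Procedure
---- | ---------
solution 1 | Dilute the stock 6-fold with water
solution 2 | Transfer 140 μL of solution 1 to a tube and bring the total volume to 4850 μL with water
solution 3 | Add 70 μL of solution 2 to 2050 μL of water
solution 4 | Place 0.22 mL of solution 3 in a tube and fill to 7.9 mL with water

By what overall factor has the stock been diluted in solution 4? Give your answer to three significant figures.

2.26 × 10^5

Step 1: 6-fold → factor 6
Step 2: 140 μL brought to 4850 μL → factor 4850/140 = 34.643
Step 3: 70 μL + 2050 μL = 2120 μL total → factor 2120/70 = 30.286
Step 4: 0.22 mL brought to 7.9 mL → factor 7.9/0.22 = 35.909
Overall dilution factor = 6 × 34.643 × 30.286 × 35.909 = 2.2605 × 10^5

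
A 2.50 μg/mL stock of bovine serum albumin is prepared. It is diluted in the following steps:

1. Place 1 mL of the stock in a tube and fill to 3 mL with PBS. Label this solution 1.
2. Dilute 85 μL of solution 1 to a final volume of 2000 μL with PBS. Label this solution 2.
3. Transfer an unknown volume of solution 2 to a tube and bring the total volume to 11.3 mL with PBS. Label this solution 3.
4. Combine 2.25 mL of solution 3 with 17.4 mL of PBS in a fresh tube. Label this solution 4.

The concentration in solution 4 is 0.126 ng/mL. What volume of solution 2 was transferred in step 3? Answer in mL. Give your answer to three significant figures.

0.351 mL

Step 1: 1 mL brought to 3 mL → factor 3/1 = 3
Step 2: 85 μL brought to 2000 μL → factor 2000/85 = 23.529
Step 3: v brought to 11.3 mL → factor = 11.3 mL/v
Step 4: 2.25 mL + 17.4 mL = 19.65 mL total → factor 19.65/2.25 = 8.7333
Product of known-step factors = 616.47
Overall factor = 2.50 μg/mL / (0.126 ng/mL) = 19841
Step-3 factor = 19841 / 616.47 = 32.185
v = 11.3 mL / 32.185 = 0.351 mL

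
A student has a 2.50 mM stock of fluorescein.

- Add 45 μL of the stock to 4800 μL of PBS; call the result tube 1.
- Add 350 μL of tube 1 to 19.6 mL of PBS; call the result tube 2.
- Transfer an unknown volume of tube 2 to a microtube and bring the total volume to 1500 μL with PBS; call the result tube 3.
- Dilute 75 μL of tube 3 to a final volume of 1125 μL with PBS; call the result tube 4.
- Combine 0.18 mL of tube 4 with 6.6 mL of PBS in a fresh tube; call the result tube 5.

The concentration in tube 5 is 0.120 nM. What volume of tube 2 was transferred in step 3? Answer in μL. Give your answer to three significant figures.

Step 1: 45 μL + 4800 μL = 4845 μL total → factor 4845/45 = 107.67
Step 2: 350 μL + 19.6 mL = 19950 μL total → factor 19950/350 = 57
Step 3: v brought to 1500 μL → factor = 1500 μL/v
Step 4: 75 μL brought to 1125 μL → factor 1125/75 = 15
Step 5: 0.18 mL + 6.6 mL = 6.78 mL total → factor 6.78/0.18 = 37.667
Product of known-step factors = 3.4674 × 10^6
Overall factor = 2.50 mM / (0.120 nM) = 2.0833 × 10^7
Step-3 factor = 2.0833 × 10^7 / 3.4674 × 10^6 = 6.0083
v = 1500 μL / 6.0083 = 250 μL

250 μL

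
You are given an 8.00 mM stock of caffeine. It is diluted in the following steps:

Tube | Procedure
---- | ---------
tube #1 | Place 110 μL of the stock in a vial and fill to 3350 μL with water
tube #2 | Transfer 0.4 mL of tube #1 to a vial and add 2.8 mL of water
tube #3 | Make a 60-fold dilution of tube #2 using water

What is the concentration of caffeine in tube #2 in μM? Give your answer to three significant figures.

32.8 μM

Step 1: 110 μL brought to 3350 μL → factor 3350/110 = 30.455
Step 2: 0.4 mL + 2.8 mL = 3.2 mL total → factor 3.2/0.4 = 8
Dilution factor through tube #2 = 30.455 × 8 = 243.64
[tube #2] = 8.00 mM / 243.64 = 0.03284 mM = 32.8 μM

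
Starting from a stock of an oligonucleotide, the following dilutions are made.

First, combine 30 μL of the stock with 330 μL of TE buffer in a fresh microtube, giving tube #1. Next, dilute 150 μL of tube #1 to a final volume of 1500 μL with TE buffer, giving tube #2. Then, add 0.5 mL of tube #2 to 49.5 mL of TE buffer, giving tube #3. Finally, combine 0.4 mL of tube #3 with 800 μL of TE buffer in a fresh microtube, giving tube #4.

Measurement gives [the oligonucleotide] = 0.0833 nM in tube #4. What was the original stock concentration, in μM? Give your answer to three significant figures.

3.00 μM

Step 1: 30 μL + 330 μL = 360 μL total → factor 360/30 = 12
Step 2: 150 μL brought to 1500 μL → factor 1500/150 = 10
Step 3: 0.5 mL + 49.5 mL = 50 mL total → factor 50/0.5 = 100
Step 4: 0.4 mL + 800 μL = 1.2 mL total → factor 1.2/0.4 = 3
Overall dilution factor = 12 × 10 × 100 × 3 = 36000
Stock = 0.0833 nM × 36000 = 2999 nM = 3.00 μM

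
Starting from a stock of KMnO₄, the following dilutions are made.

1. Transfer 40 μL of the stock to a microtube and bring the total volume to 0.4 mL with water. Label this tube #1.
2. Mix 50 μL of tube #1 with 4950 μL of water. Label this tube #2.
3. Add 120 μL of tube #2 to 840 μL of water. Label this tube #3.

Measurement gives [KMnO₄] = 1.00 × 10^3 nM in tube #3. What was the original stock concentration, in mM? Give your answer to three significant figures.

Step 1: 40 μL brought to 0.4 mL → factor 400/40 = 10
Step 2: 50 μL + 4950 μL = 5000 μL total → factor 5000/50 = 100
Step 3: 120 μL + 840 μL = 960 μL total → factor 960/120 = 8
Overall dilution factor = 10 × 100 × 8 = 8000
Stock = 1.00 × 10^3 nM × 8000 = 8.000 × 10^6 nM = 8.00 mM

8.00 mM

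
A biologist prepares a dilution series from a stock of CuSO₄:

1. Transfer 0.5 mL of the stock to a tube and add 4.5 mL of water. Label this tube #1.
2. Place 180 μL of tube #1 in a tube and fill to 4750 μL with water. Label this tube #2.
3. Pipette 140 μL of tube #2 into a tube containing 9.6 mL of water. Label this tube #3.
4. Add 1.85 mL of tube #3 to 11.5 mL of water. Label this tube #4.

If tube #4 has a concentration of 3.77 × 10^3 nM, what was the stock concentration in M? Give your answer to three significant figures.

Step 1: 0.5 mL + 4.5 mL = 5 mL total → factor 5/0.5 = 10
Step 2: 180 μL brought to 4750 μL → factor 4750/180 = 26.389
Step 3: 140 μL + 9.6 mL = 9740 μL total → factor 9740/140 = 69.571
Step 4: 1.85 mL + 11.5 mL = 13.35 mL total → factor 13.35/1.85 = 7.2162
Overall dilution factor = 10 × 26.389 × 69.571 × 7.2162 = 1.3248 × 10^5
Stock = 3.77 × 10^3 nM × 1.3248 × 10^5 = 4.995 × 10^8 nM = 0.499 M

0.499 M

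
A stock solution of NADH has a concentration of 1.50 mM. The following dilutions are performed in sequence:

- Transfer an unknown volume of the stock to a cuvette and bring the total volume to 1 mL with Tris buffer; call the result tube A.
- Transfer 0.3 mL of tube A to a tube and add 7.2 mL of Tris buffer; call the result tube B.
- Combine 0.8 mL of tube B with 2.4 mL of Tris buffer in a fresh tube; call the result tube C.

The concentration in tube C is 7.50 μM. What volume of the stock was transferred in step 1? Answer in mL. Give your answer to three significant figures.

Step 1: v brought to 1 mL → factor = 1 mL/v
Step 2: 0.3 mL + 7.2 mL = 7.5 mL total → factor 7.5/0.3 = 25
Step 3: 0.8 mL + 2.4 mL = 3.2 mL total → factor 3.2/0.8 = 4
Product of known-step factors = 100
Overall factor = 1.50 mM / (7.50 μM) = 200
Step-1 factor = 200 / 100 = 2
v = 1 mL / 2 = 0.500 mL

0.500 mL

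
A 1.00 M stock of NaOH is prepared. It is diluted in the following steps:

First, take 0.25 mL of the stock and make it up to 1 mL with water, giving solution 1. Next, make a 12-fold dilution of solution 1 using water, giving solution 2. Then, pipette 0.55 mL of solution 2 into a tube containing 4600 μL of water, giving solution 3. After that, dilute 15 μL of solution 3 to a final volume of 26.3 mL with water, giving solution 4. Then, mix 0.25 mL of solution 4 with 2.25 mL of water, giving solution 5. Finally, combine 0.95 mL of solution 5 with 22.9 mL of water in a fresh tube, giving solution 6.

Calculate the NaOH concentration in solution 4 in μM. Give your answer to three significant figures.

1.27 μM

Step 1: 0.25 mL brought to 1 mL → factor 1/0.25 = 4
Step 2: 12-fold → factor 12
Step 3: 0.55 mL + 4600 μL = 5.15 mL total → factor 5.15/0.55 = 9.3636
Step 4: 15 μL brought to 26.3 mL → factor 26300/15 = 1753.3
Dilution factor through solution 4 = 4 × 12 × 9.3636 × 1753.3 = 7.8804 × 10^5
[solution 4] = 1.00 M / 7.8804 × 10^5 = 1.269 × 10^-6 M = 1.27 μM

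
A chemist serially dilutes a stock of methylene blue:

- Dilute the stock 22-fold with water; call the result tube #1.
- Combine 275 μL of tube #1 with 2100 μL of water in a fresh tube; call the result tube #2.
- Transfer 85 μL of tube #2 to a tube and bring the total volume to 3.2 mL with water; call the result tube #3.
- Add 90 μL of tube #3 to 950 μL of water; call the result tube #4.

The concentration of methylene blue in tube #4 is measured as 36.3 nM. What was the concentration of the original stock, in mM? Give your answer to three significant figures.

Step 1: 22-fold → factor 22
Step 2: 275 μL + 2100 μL = 2375 μL total → factor 2375/275 = 8.6364
Step 3: 85 μL brought to 3.2 mL → factor 3200/85 = 37.647
Step 4: 90 μL + 950 μL = 1040 μL total → factor 1040/90 = 11.556
Overall dilution factor = 22 × 8.6364 × 37.647 × 11.556 = 82656
Stock = 36.3 nM × 82656 = 3.000 × 10^6 nM = 3.00 mM

3.00 mM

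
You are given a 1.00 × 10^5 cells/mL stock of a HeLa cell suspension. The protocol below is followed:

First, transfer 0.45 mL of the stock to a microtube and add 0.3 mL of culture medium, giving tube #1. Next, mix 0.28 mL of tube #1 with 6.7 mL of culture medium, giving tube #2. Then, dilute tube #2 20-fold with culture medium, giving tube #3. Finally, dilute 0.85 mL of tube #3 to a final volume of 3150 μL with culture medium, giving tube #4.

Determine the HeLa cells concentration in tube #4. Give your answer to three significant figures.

32.5 cells/mL

Step 1: 0.45 mL + 0.3 mL = 0.75 mL total → factor 0.75/0.45 = 1.6667
Step 2: 0.28 mL + 6.7 mL = 6.98 mL total → factor 6.98/0.28 = 24.929
Step 3: 20-fold → factor 20
Step 4: 0.85 mL brought to 3150 μL → factor 3.15/0.85 = 3.7059
Overall dilution factor = 1.6667 × 24.929 × 20 × 3.7059 = 3079.4
Final = 1.00 × 10^5 cells/mL / 3079.4 = 32.5 cells/mL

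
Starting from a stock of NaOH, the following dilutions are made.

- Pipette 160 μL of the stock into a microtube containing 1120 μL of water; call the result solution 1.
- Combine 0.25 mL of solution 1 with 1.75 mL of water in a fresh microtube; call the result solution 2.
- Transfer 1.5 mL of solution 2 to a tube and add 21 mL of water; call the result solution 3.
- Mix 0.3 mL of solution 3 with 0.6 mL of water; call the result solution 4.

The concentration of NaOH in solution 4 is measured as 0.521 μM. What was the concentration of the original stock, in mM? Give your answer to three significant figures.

1.50 mM

Step 1: 160 μL + 1120 μL = 1280 μL total → factor 1280/160 = 8
Step 2: 0.25 mL + 1.75 mL = 2 mL total → factor 2/0.25 = 8
Step 3: 1.5 mL + 21 mL = 22.5 mL total → factor 22.5/1.5 = 15
Step 4: 0.3 mL + 0.6 mL = 0.9 mL total → factor 0.9/0.3 = 3
Overall dilution factor = 8 × 8 × 15 × 3 = 2880
Stock = 0.521 μM × 2880 = 1500 μM = 1.50 mM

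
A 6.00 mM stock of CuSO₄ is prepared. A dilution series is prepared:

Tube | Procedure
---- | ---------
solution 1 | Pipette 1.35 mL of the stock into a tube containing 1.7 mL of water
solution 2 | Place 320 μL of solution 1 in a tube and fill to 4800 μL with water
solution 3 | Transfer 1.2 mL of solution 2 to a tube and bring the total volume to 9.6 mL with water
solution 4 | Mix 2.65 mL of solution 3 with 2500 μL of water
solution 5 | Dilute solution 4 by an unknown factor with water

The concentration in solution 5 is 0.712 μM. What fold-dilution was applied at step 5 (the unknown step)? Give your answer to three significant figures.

Step 1: 1.35 mL + 1.7 mL = 3.05 mL total → factor 3.05/1.35 = 2.2593
Step 2: 320 μL brought to 4800 μL → factor 4800/320 = 15
Step 3: 1.2 mL brought to 9.6 mL → factor 9.6/1.2 = 8
Step 4: 2.65 mL + 2500 μL = 5.15 mL total → factor 5.15/2.65 = 1.9434
Step 5: unknown factor x
Product of known-step factors = 526.88
Overall factor = 6.00 mM / (0.712 μM) = 8427
x = 8427 / 526.88 = 16.0

16.0-fold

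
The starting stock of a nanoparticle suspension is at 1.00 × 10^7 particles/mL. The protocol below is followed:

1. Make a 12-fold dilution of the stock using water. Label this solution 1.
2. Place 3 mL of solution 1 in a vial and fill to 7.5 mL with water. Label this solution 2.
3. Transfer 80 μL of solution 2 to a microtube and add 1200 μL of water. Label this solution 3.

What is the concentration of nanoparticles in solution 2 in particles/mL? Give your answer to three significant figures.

3.33 × 10^5 particles/mL

Step 1: 12-fold → factor 12
Step 2: 3 mL brought to 7.5 mL → factor 7.5/3 = 2.5
Dilution factor through solution 2 = 12 × 2.5 = 30
[solution 2] = 1.00 × 10^7 particles/mL / 30 = 3.33 × 10^5 particles/mL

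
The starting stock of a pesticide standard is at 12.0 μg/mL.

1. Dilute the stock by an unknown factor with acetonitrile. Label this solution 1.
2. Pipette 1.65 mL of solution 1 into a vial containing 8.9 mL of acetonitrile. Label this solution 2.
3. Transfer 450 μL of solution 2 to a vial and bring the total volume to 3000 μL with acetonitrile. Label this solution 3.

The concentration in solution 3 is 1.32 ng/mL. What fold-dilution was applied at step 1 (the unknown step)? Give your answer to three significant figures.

213-fold

Step 1: unknown factor x
Step 2: 1.65 mL + 8.9 mL = 10.55 mL total → factor 10.55/1.65 = 6.3939
Step 3: 450 μL brought to 3000 μL → factor 3000/450 = 6.6667
Product of known-step factors = 42.626
Overall factor = 12.0 μg/mL / (1.32 ng/mL) = 9090.9
x = 9090.9 / 42.626 = 213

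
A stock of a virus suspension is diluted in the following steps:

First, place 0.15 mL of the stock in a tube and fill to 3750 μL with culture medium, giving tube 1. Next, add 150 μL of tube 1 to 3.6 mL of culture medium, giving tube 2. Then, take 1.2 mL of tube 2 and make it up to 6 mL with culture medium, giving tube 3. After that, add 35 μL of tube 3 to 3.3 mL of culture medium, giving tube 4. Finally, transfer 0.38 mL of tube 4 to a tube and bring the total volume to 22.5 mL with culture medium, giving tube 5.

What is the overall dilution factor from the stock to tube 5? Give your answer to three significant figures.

1.76 × 10^7

Step 1: 0.15 mL brought to 3750 μL → factor 3.75/0.15 = 25
Step 2: 150 μL + 3.6 mL = 3750 μL total → factor 3750/150 = 25
Step 3: 1.2 mL brought to 6 mL → factor 6/1.2 = 5
Step 4: 35 μL + 3.3 mL = 3335 μL total → factor 3335/35 = 95.286
Step 5: 0.38 mL brought to 22.5 mL → factor 22.5/0.38 = 59.211
Overall dilution factor = 25 × 25 × 5 × 95.286 × 59.211 = 1.7631 × 10^7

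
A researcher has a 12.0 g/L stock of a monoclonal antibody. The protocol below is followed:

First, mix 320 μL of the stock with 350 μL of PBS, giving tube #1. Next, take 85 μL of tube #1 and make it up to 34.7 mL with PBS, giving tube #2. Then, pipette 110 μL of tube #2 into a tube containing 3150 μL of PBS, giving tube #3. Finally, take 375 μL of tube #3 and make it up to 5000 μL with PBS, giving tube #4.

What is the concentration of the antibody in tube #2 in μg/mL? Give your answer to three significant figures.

Step 1: 320 μL + 350 μL = 670 μL total → factor 670/320 = 2.0938
Step 2: 85 μL brought to 34.7 mL → factor 34700/85 = 408.24
Dilution factor through tube #2 = 2.0938 × 408.24 = 854.74
[tube #2] = 12.0 g/L / 854.74 = 0.01404 g/L = 14.0 μg/mL

14.0 μg/mL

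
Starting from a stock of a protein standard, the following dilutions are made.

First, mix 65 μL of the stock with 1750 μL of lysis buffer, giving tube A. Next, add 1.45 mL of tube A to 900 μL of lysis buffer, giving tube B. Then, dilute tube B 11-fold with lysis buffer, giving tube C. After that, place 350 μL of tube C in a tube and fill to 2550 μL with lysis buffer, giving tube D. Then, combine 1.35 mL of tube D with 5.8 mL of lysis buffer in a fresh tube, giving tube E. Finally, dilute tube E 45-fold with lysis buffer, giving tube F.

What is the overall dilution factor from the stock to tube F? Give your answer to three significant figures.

8.64 × 10^5

Step 1: 65 μL + 1750 μL = 1815 μL total → factor 1815/65 = 27.923
Step 2: 1.45 mL + 900 μL = 2.35 mL total → factor 2.35/1.45 = 1.6207
Step 3: 11-fold → factor 11
Step 4: 350 μL brought to 2550 μL → factor 2550/350 = 7.2857
Step 5: 1.35 mL + 5.8 mL = 7.15 mL total → factor 7.15/1.35 = 5.2963
Step 6: 45-fold → factor 45
Overall dilution factor = 27.923 × 1.6207 × 11 × 7.2857 × 5.2963 × 45 = 8.644 × 10^5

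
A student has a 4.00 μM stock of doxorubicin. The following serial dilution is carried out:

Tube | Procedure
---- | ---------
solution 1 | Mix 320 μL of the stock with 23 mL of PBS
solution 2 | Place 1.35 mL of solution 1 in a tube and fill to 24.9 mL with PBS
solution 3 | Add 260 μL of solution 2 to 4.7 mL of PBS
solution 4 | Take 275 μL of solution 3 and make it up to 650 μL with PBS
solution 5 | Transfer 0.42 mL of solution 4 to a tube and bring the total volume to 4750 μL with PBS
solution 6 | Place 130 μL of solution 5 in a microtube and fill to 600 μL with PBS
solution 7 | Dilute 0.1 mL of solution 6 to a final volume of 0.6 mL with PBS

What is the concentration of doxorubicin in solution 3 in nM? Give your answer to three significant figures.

Step 1: 320 μL + 23 mL = 23320 μL total → factor 23320/320 = 72.875
Step 2: 1.35 mL brought to 24.9 mL → factor 24.9/1.35 = 18.444
Step 3: 260 μL + 4.7 mL = 4960 μL total → factor 4960/260 = 19.077
Dilution factor through solution 3 = 72.875 × 18.444 × 19.077 = 25642
[solution 3] = 4.00 μM / 25642 = 0.0001560 μM = 0.156 nM

0.156 nM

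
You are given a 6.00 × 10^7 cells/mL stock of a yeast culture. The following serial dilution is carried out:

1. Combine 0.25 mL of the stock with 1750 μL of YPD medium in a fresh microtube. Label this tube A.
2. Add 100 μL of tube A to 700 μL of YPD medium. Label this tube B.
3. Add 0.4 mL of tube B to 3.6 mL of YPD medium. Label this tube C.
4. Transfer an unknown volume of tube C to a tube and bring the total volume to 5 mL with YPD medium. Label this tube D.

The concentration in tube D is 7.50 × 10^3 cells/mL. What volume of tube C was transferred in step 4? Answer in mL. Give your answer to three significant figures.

Step 1: 0.25 mL + 1750 μL = 2 mL total → factor 2/0.25 = 8
Step 2: 100 μL + 700 μL = 800 μL total → factor 800/100 = 8
Step 3: 0.4 mL + 3.6 mL = 4 mL total → factor 4/0.4 = 10
Step 4: v brought to 5 mL → factor = 5 mL/v
Product of known-step factors = 640
Overall factor = 6.00 × 10^7 cells/mL / (7.50 × 10^3 cells/mL) = 8000
Step-4 factor = 8000 / 640 = 12.5
v = 5 mL / 12.5 = 0.400 mL

0.400 mL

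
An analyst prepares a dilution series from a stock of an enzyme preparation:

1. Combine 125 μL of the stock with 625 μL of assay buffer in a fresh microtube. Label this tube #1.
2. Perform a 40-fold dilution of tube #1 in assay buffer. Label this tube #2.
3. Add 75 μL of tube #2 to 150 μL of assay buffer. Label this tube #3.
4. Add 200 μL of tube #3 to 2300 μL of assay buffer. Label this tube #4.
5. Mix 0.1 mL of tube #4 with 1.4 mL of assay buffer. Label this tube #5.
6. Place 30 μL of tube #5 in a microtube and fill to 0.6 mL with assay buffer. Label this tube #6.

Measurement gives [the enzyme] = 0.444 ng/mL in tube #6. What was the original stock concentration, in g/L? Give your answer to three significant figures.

Step 1: 125 μL + 625 μL = 750 μL total → factor 750/125 = 6
Step 2: 40-fold → factor 40
Step 3: 75 μL + 150 μL = 225 μL total → factor 225/75 = 3
Step 4: 200 μL + 2300 μL = 2500 μL total → factor 2500/200 = 12.5
Step 5: 0.1 mL + 1.4 mL = 1.5 mL total → factor 1.5/0.1 = 15
Step 6: 30 μL brought to 0.6 mL → factor 600/30 = 20
Overall dilution factor = 6 × 40 × 3 × 12.5 × 15 × 20 = 2.7 × 10^6
Stock = 0.444 ng/mL × 2.7 × 10^6 = 1.199 × 10^6 ng/mL = 1.20 g/L

1.20 g/L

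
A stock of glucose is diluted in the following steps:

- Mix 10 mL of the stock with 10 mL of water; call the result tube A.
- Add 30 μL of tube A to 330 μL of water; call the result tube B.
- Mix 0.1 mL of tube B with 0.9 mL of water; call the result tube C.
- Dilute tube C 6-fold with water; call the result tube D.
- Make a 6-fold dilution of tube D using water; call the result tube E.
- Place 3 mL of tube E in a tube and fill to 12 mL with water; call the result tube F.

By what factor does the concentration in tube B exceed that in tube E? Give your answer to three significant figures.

360

Step 1: 10 mL + 10 mL = 20 mL total → factor 20/10 = 2
Step 2: 30 μL + 330 μL = 360 μL total → factor 360/30 = 12
Step 3: 0.1 mL + 0.9 mL = 1 mL total → factor 1/0.1 = 10
Step 4: 6-fold → factor 6
Step 5: 6-fold → factor 6
Dilution factor to tube B = 24; to tube E = 8640
[tube B]/[tube E] = (factor to tube E)/(factor to tube B) = 8640/24 = 360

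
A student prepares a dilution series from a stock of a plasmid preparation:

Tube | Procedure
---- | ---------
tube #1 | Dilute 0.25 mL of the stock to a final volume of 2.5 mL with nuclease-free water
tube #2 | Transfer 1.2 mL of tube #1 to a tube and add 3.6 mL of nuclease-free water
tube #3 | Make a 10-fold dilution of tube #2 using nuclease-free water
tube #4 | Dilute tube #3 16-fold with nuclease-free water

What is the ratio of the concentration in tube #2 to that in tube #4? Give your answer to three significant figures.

Step 1: 0.25 mL brought to 2.5 mL → factor 2.5/0.25 = 10
Step 2: 1.2 mL + 3.6 mL = 4.8 mL total → factor 4.8/1.2 = 4
Step 3: 10-fold → factor 10
Step 4: 16-fold → factor 16
Dilution factor to tube #2 = 40; to tube #4 = 6400
[tube #2]/[tube #4] = (factor to tube #4)/(factor to tube #2) = 6400/40 = 160

160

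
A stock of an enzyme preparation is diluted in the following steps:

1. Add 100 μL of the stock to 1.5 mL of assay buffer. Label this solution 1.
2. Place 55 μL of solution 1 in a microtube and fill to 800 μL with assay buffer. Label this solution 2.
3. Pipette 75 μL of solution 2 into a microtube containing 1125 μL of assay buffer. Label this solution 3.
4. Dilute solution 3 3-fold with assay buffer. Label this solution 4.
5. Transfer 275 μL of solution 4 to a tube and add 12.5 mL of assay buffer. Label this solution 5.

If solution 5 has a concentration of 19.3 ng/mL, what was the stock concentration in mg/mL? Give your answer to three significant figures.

Step 1: 100 μL + 1.5 mL = 1600 μL total → factor 1600/100 = 16
Step 2: 55 μL brought to 800 μL → factor 800/55 = 14.545
Step 3: 75 μL + 1125 μL = 1200 μL total → factor 1200/75 = 16
Step 4: 3-fold → factor 3
Step 5: 275 μL + 12.5 mL = 12775 μL total → factor 12775/275 = 46.455
Overall dilution factor = 16 × 14.545 × 16 × 3 × 46.455 = 5.1894 × 10^5
Stock = 19.3 ng/mL × 5.1894 × 10^5 = 1.002 × 10^7 ng/mL = 10.0 mg/mL

10.0 mg/mL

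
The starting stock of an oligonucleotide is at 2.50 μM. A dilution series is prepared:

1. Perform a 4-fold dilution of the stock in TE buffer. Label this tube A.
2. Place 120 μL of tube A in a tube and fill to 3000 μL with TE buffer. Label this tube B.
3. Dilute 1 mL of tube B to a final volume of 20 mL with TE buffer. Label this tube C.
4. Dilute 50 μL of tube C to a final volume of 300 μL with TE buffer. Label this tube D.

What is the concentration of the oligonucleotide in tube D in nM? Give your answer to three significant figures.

0.208 nM

Step 1: 4-fold → factor 4
Step 2: 120 μL brought to 3000 μL → factor 3000/120 = 25
Step 3: 1 mL brought to 20 mL → factor 20/1 = 20
Step 4: 50 μL brought to 300 μL → factor 300/50 = 6
Overall dilution factor = 4 × 25 × 20 × 6 = 12000
Final = 2.50 μM / 12000 = 0.0002083 μM = 0.208 nM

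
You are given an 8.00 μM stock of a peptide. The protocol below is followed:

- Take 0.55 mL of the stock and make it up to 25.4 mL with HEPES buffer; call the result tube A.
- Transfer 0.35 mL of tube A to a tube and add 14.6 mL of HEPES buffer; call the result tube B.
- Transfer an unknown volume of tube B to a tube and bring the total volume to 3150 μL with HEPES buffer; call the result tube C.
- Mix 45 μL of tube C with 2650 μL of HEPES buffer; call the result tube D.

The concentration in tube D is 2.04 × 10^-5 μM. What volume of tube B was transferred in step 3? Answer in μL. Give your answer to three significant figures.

949 μL

Step 1: 0.55 mL brought to 25.4 mL → factor 25.4/0.55 = 46.182
Step 2: 0.35 mL + 14.6 mL = 14.95 mL total → factor 14.95/0.35 = 42.714
Step 3: v brought to 3150 μL → factor = 3150 μL/v
Step 4: 45 μL + 2650 μL = 2695 μL total → factor 2695/45 = 59.889
Product of known-step factors = 1.1814 × 10^5
Overall factor = 8.00 μM / (2.04 × 10^-5 μM) = 3.9216 × 10^5
Step-3 factor = 3.9216 × 10^5 / 1.1814 × 10^5 = 3.3195
v = 3150 μL / 3.3195 = 949 μL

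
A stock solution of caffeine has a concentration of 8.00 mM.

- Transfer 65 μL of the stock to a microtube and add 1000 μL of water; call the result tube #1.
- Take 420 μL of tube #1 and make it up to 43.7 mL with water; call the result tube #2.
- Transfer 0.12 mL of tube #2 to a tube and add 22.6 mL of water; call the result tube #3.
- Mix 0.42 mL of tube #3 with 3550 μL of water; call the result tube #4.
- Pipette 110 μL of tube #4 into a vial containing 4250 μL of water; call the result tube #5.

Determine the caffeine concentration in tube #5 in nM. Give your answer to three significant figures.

0.0662 nM

Step 1: 65 μL + 1000 μL = 1065 μL total → factor 1065/65 = 16.385
Step 2: 420 μL brought to 43.7 mL → factor 43700/420 = 104.05
Step 3: 0.12 mL + 22.6 mL = 22.72 mL total → factor 22.72/0.12 = 189.33
Step 4: 0.42 mL + 3550 μL = 3.97 mL total → factor 3.97/0.42 = 9.4524
Step 5: 110 μL + 4250 μL = 4360 μL total → factor 4360/110 = 39.636
Overall dilution factor = 16.385 × 104.05 × 189.33 × 9.4524 × 39.636 = 1.2093 × 10^8
Final = 8.00 mM / 1.2093 × 10^8 = 6.615 × 10^-8 mM = 0.0662 nM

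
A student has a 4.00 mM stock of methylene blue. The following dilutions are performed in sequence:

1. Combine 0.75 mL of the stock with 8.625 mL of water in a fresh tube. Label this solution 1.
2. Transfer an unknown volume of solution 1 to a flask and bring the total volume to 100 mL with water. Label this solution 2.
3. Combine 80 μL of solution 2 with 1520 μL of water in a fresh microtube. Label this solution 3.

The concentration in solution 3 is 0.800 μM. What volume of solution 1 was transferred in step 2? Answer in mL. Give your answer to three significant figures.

Step 1: 0.75 mL + 8.625 mL = 9.375 mL total → factor 9.375/0.75 = 12.5
Step 2: v brought to 100 mL → factor = 100 mL/v
Step 3: 80 μL + 1520 μL = 1600 μL total → factor 1600/80 = 20
Product of known-step factors = 250
Overall factor = 4.00 mM / (0.800 μM) = 5000
Step-2 factor = 5000 / 250 = 20
v = 100 mL / 20 = 5.00 mL

5.00 mL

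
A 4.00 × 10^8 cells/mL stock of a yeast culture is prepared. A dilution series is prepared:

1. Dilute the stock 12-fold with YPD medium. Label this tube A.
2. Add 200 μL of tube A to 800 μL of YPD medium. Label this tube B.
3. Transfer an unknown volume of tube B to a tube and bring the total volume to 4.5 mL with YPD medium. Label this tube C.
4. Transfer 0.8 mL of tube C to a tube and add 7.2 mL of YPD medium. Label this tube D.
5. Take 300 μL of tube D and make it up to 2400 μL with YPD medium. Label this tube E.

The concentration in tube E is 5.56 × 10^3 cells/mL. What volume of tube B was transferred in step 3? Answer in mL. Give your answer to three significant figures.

Step 1: 12-fold → factor 12
Step 2: 200 μL + 800 μL = 1000 μL total → factor 1000/200 = 5
Step 3: v brought to 4.5 mL → factor = 4.5 mL/v
Step 4: 0.8 mL + 7.2 mL = 8 mL total → factor 8/0.8 = 10
Step 5: 300 μL brought to 2400 μL → factor 2400/300 = 8
Product of known-step factors = 4800
Overall factor = 4.00 × 10^8 cells/mL / (5.56 × 10^3 cells/mL) = 71942
Step-3 factor = 71942 / 4800 = 14.988
v = 4.5 mL / 14.988 = 0.300 mL

0.300 mL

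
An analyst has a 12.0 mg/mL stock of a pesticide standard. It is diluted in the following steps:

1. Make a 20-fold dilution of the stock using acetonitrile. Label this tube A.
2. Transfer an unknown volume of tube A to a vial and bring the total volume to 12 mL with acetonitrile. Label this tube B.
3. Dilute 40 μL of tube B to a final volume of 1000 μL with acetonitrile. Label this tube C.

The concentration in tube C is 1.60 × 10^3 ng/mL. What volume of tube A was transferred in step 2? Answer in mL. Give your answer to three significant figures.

0.800 mL

Step 1: 20-fold → factor 20
Step 2: v brought to 12 mL → factor = 12 mL/v
Step 3: 40 μL brought to 1000 μL → factor 1000/40 = 25
Product of known-step factors = 500
Overall factor = 12.0 mg/mL / (1.60 × 10^3 ng/mL) = 7500
Step-2 factor = 7500 / 500 = 15
v = 12 mL / 15 = 0.800 mL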